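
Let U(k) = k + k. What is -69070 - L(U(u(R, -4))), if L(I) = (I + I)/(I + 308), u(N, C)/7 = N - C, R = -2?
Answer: -414421/6 ≈ -69070.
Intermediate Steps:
u(N, C) = -7*C + 7*N (u(N, C) = 7*(N - C) = -7*C + 7*N)
U(k) = 2*k
L(I) = 2*I/(308 + I) (L(I) = (2*I)/(308 + I) = 2*I/(308 + I))
-69070 - L(U(u(R, -4))) = -69070 - 2*2*(-7*(-4) + 7*(-2))/(308 + 2*(-7*(-4) + 7*(-2))) = -69070 - 2*2*(28 - 14)/(308 + 2*(28 - 14)) = -69070 - 2*2*14/(308 + 2*14) = -69070 - 2*28/(308 + 28) = -69070 - 2*28/336 = -69070 - 1*1/6 = -69070 - 1/6 = -414421/6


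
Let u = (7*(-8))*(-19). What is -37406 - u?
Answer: -38470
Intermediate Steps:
u = 1064 (u = -56*(-19) = 1064)
-37406 - u = -37406 - 1*1064 = -37406 - 1064 = -38470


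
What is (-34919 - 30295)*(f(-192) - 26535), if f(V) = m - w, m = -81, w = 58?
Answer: 1739518236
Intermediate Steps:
f(V) = -139 (f(V) = -81 - 1*58 = -81 - 58 = -139)
(-34919 - 30295)*(f(-192) - 26535) = (-34919 - 30295)*(-139 - 26535) = -65214*(-26674) = 1739518236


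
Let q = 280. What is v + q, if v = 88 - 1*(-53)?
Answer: 421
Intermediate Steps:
v = 141 (v = 88 + 53 = 141)
v + q = 141 + 280 = 421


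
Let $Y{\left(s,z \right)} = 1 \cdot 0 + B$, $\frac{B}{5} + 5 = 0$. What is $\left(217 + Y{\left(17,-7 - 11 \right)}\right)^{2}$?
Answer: $36864$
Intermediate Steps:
$B = -25$ ($B = -25 + 5 \cdot 0 = -25 + 0 = -25$)
$Y{\left(s,z \right)} = -25$ ($Y{\left(s,z \right)} = 1 \cdot 0 - 25 = 0 - 25 = -25$)
$\left(217 + Y{\left(17,-7 - 11 \right)}\right)^{2} = \left(217 - 25\right)^{2} = 192^{2} = 36864$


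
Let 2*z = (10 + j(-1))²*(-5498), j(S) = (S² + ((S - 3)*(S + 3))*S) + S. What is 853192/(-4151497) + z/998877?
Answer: -1516624202452/1382278289623 ≈ -1.0972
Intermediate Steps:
j(S) = S + S² + S*(-3 + S)*(3 + S) (j(S) = (S² + ((-3 + S)*(3 + S))*S) + S = (S² + S*(-3 + S)*(3 + S)) + S = S + S² + S*(-3 + S)*(3 + S))
z = -890676 (z = ((10 - (-8 - 1 + (-1)²))²*(-5498))/2 = ((10 - (-8 - 1 + 1))²*(-5498))/2 = ((10 - 1*(-8))²*(-5498))/2 = ((10 + 8)²*(-5498))/2 = (18²*(-5498))/2 = (324*(-5498))/2 = (½)*(-1781352) = -890676)
853192/(-4151497) + z/998877 = 853192/(-4151497) - 890676/998877 = 853192*(-1/4151497) - 890676*1/998877 = -853192/4151497 - 296892/332959 = -1516624202452/1382278289623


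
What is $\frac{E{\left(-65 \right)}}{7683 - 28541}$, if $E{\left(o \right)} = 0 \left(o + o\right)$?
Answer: $0$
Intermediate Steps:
$E{\left(o \right)} = 0$ ($E{\left(o \right)} = 0 \cdot 2 o = 0$)
$\frac{E{\left(-65 \right)}}{7683 - 28541} = \frac{0}{7683 - 28541} = \frac{0}{-20858} = 0 \left(- \frac{1}{20858}\right) = 0$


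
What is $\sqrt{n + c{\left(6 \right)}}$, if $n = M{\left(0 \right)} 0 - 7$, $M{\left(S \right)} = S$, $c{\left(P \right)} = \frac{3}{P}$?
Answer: $\frac{i \sqrt{26}}{2} \approx 2.5495 i$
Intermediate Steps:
$n = -7$ ($n = 0 \cdot 0 - 7 = 0 - 7 = -7$)
$\sqrt{n + c{\left(6 \right)}} = \sqrt{-7 + \frac{3}{6}} = \sqrt{-7 + 3 \cdot \frac{1}{6}} = \sqrt{-7 + \frac{1}{2}} = \sqrt{- \frac{13}{2}} = \frac{i \sqrt{26}}{2}$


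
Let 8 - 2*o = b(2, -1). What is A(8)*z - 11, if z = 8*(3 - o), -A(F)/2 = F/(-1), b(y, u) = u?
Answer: -203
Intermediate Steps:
A(F) = 2*F (A(F) = -2*F/(-1) = -2*F*(-1) = -(-2)*F = 2*F)
o = 9/2 (o = 4 - 1/2*(-1) = 4 + 1/2 = 9/2 ≈ 4.5000)
z = -12 (z = 8*(3 - 1*9/2) = 8*(3 - 9/2) = 8*(-3/2) = -12)
A(8)*z - 11 = (2*8)*(-12) - 11 = 16*(-12) - 11 = -192 - 11 = -203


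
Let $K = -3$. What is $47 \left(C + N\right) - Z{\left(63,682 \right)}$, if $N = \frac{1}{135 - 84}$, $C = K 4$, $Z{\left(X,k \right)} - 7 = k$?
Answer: $- \frac{63856}{51} \approx -1252.1$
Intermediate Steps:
$Z{\left(X,k \right)} = 7 + k$
$C = -12$ ($C = \left(-3\right) 4 = -12$)
$N = \frac{1}{51} \approx 0.019608$
$47 \left(C + N\right) - Z{\left(63,682 \right)} = 47 \left(-12 + \frac{1}{51}\right) - \left(7 + 682\right) = 47 \left(- \frac{611}{51}\right) - 689 = - \frac{28717}{51} - 689 = - \frac{63856}{51}$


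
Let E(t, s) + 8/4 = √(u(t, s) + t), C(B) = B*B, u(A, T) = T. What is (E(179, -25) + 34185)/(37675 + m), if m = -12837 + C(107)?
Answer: 34183/36287 + √154/36287 ≈ 0.94236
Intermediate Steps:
C(B) = B²
E(t, s) = -2 + √(s + t)
m = -1388 (m = -12837 + 107² = -12837 + 11449 = -1388)
(E(179, -25) + 34185)/(37675 + m) = ((-2 + √(-25 + 179)) + 34185)/(37675 - 1388) = ((-2 + √154) + 34185)/36287 = (34183 + √154)*(1/36287) = 34183/36287 + √154/36287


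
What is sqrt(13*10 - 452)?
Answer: I*sqrt(322) ≈ 17.944*I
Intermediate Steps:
sqrt(13*10 - 452) = sqrt(130 - 452) = sqrt(-322) = I*sqrt(322)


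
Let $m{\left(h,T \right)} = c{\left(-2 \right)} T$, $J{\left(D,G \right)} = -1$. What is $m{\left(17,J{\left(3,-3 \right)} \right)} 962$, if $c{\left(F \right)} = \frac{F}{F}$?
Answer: $-962$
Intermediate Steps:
$c{\left(F \right)} = 1$
$m{\left(h,T \right)} = T$ ($m{\left(h,T \right)} = 1 T = T$)
$m{\left(17,J{\left(3,-3 \right)} \right)} 962 = \left(-1\right) 962 = -962$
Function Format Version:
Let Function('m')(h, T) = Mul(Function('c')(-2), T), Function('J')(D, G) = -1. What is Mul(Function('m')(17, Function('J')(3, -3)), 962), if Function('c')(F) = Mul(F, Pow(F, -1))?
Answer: -962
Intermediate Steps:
Function('c')(F) = 1
Function('m')(h, T) = T (Function('m')(h, T) = Mul(1, T) = T)
Mul(Function('m')(17, Function('J')(3, -3)), 962) = Mul(-1, 962) = -962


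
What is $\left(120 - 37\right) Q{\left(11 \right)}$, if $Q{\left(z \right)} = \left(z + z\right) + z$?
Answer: $2739$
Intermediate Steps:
$Q{\left(z \right)} = 3 z$ ($Q{\left(z \right)} = 2 z + z = 3 z$)
$\left(120 - 37\right) Q{\left(11 \right)} = \left(120 - 37\right) 3 \cdot 11 = 83 \cdot 33 = 2739$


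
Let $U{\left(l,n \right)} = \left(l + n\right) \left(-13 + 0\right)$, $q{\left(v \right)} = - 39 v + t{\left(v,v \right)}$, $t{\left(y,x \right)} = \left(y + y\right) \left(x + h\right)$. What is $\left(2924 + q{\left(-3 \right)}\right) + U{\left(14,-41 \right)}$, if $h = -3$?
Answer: $3428$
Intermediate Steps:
$t{\left(y,x \right)} = 2 y \left(-3 + x\right)$ ($t{\left(y,x \right)} = \left(y + y\right) \left(x - 3\right) = 2 y \left(-3 + x\right)$)
$q{\left(v \right)} = - 39 v + 2 v \left(-3 + v\right)$
$U{\left(l,n \right)} = - 13 l - 13 n$ ($U{\left(l,n \right)} = \left(l + n\right) \left(-13\right) = - 13 l - 13 n$)
$\left(2924 + q{\left(-3 \right)}\right) + U{\left(14,-41 \right)} = \left(2924 - 3 \left(-45 + 2 \left(-3\right)\right)\right) - -351 = \left(2924 - 3 \left(-45 - 6\right)\right) + \left(-182 + 533\right) = \left(2924 - -153\right) + 351 = \left(2924 + 153\right) + 351 = 3077 + 351 = 3428$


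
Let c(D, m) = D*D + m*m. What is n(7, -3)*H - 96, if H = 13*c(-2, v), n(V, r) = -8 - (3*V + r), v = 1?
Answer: -1786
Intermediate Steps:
n(V, r) = -8 - r - 3*V (n(V, r) = -8 - (r + 3*V) = -8 + (-r - 3*V) = -8 - r - 3*V)
c(D, m) = D**2 + m**2
H = 65 (H = 13*((-2)**2 + 1**2) = 13*(4 + 1) = 13*5 = 65)
n(7, -3)*H - 96 = (-8 - 1*(-3) - 3*7)*65 - 96 = (-8 + 3 - 21)*65 - 96 = -26*65 - 96 = -1690 - 96 = -1786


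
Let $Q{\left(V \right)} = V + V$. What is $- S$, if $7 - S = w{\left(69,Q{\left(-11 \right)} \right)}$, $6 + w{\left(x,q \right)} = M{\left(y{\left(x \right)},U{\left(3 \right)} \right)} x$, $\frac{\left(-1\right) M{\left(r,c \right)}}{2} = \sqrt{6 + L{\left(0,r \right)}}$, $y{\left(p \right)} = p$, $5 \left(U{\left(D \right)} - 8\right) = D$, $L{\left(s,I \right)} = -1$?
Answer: $-13 - 138 \sqrt{5} \approx -321.58$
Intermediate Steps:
$U{\left(D \right)} = 8 + \frac{D}{5}$
$M{\left(r,c \right)} = - 2 \sqrt{5}$ ($M{\left(r,c \right)} = - 2 \sqrt{6 - 1} = - 2 \sqrt{5}$)
$Q{\left(V \right)} = 2 V$
$w{\left(x,q \right)} = -6 - 2 x \sqrt{5}$ ($w{\left(x,q \right)} = -6 + - 2 \sqrt{5} x = -6 - 2 x \sqrt{5}$)
$S = 13 + 138 \sqrt{5}$ ($S = 7 - \left(-6 - 138 \sqrt{5}\right) = 7 + \left(6 + 138 \sqrt{5}\right) = 13 + 138 \sqrt{5} \approx 321.58$)
$- S = - (13 + 138 \sqrt{5}) = -13 - 138 \sqrt{5}$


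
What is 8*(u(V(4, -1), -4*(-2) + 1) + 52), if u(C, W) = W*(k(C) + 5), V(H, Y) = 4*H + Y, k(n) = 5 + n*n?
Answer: 17336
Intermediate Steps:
k(n) = 5 + n**2
V(H, Y) = Y + 4*H
u(C, W) = W*(10 + C**2) (u(C, W) = W*((5 + C**2) + 5) = W*(10 + C**2))
8*(u(V(4, -1), -4*(-2) + 1) + 52) = 8*((-4*(-2) + 1)*(10 + (-1 + 4*4)**2) + 52) = 8*((8 + 1)*(10 + (-1 + 16)**2) + 52) = 8*(9*(10 + 15**2) + 52) = 8*(9*(10 + 225) + 52) = 8*(9*235 + 52) = 8*(2115 + 52) = 8*2167 = 17336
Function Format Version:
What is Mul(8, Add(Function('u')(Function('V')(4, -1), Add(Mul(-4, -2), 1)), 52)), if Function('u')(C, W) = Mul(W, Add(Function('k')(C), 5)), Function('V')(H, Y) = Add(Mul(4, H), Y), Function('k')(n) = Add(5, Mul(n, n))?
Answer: 17336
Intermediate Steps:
Function('k')(n) = Add(5, Pow(n, 2))
Function('V')(H, Y) = Add(Y, Mul(4, H))
Function('u')(C, W) = Mul(W, Add(10, Pow(C, 2))) (Function('u')(C, W) = Mul(W, Add(Add(5, Pow(C, 2)), 5)) = Mul(W, Add(10, Pow(C, 2))))
Mul(8, Add(Function('u')(Function('V')(4, -1), Add(Mul(-4, -2), 1)), 52)) = Mul(8, Add(Mul(Add(Mul(-4, -2), 1), Add(10, Pow(Add(-1, Mul(4, 4)), 2))), 52)) = Mul(8, Add(Mul(Add(8, 1), Add(10, Pow(Add(-1, 16), 2))), 52)) = Mul(8, Add(Mul(9, Add(10, Pow(15, 2))), 52)) = Mul(8, Add(Mul(9, Add(10, 225)), 52)) = Mul(8, Add(Mul(9, 235), 52)) = Mul(8, Add(2115, 52)) = Mul(8, 2167) = 17336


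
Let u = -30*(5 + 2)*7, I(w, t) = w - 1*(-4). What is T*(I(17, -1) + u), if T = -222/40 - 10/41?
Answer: 6884199/820 ≈ 8395.4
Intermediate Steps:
I(w, t) = 4 + w (I(w, t) = w + 4 = 4 + w)
T = -4751/820 (T = -222*1/40 - 10*1/41 = -111/20 - 10/41 = -4751/820 ≈ -5.7939)
u = -1470 (u = -30*7*7 = -6*35*7 = -210*7 = -1470)
T*(I(17, -1) + u) = -4751*((4 + 17) - 1470)/820 = -4751*(21 - 1470)/820 = -4751/820*(-1449) = 6884199/820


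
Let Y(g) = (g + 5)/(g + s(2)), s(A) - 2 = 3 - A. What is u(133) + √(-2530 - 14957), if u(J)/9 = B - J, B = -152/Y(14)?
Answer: -2421 + 3*I*√1943 ≈ -2421.0 + 132.24*I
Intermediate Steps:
s(A) = 5 - A (s(A) = 2 + (3 - A) = 5 - A)
Y(g) = (5 + g)/(3 + g) (Y(g) = (g + 5)/(g + (5 - 1*2)) = (5 + g)/(g + (5 - 2)) = (5 + g)/(g + 3) = (5 + g)/(3 + g))
B = -136 (B = -152*(3 + 14)/(5 + 14) = -152/(19/17) = -152/((1/17)*19) = -152/19/17 = -152*17/19 = -136)
u(J) = -1224 - 9*J (u(J) = 9*(-136 - J) = -1224 - 9*J)
u(133) + √(-2530 - 14957) = (-1224 - 9*133) + √(-2530 - 14957) = (-1224 - 1197) + √(-17487) = -2421 + 3*I*√1943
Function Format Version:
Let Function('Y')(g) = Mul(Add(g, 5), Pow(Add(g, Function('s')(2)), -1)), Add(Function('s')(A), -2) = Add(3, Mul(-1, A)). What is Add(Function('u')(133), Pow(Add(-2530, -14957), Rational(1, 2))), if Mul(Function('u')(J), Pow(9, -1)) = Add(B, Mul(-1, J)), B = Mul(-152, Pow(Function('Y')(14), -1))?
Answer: Add(-2421, Mul(3, I, Pow(1943, Rational(1, 2)))) ≈ Add(-2421.0, Mul(132.24, I))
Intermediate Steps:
Function('s')(A) = Add(5, Mul(-1, A)) (Function('s')(A) = Add(2, Add(3, Mul(-1, A))) = Add(5, Mul(-1, A)))
Function('Y')(g) = Mul(Pow(Add(3, g), -1), Add(5, g)) (Function('Y')(g) = Mul(Add(g, 5), Pow(Add(g, Add(5, Mul(-1, 2))), -1)) = Mul(Add(5, g), Pow(Add(g, Add(5, -2)), -1)) = Mul(Add(5, g), Pow(Add(g, 3), -1)) = Mul(Add(5, g), Pow(Add(3, g), -1)) = Mul(Pow(Add(3, g), -1), Add(5, g)))
B = -136 (B = Mul(-152, Pow(Mul(Pow(Add(3, 14), -1), Add(5, 14)), -1)) = Mul(-152, Pow(Mul(Pow(17, -1), 19), -1)) = Mul(-152, Pow(Mul(Rational(1, 17), 19), -1)) = Mul(-152, Pow(Rational(19, 17), -1)) = Mul(-152, Rational(17, 19)) = -136)
Function('u')(J) = Add(-1224, Mul(-9, J)) (Function('u')(J) = Mul(9, Add(-136, Mul(-1, J))) = Add(-1224, Mul(-9, J)))
Add(Function('u')(133), Pow(Add(-2530, -14957), Rational(1, 2))) = Add(Add(-1224, Mul(-9, 133)), Pow(Add(-2530, -14957), Rational(1, 2))) = Add(Add(-1224, -1197), Pow(-17487, Rational(1, 2))) = Add(-2421, Mul(3, I, Pow(1943, Rational(1, 2))))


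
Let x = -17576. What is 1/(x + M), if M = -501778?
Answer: -1/519354 ≈ -1.9255e-6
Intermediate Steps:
1/(x + M) = 1/(-17576 - 501778) = 1/(-519354) = -1/519354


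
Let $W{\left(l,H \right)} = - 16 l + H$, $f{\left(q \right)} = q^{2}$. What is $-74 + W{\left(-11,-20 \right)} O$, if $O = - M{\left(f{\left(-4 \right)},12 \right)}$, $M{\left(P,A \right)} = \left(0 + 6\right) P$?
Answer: $-15050$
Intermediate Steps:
$W{\left(l,H \right)} = H - 16 l$
$M{\left(P,A \right)} = 6 P$
$O = -96$ ($O = - 6 \left(-4\right)^{2} = - 6 \cdot 16 = \left(-1\right) 96 = -96$)
$-74 + W{\left(-11,-20 \right)} O = -74 + \left(-20 - -176\right) \left(-96\right) = -74 + \left(-20 + 176\right) \left(-96\right) = -74 + 156 \left(-96\right) = -74 - 14976 = -15050$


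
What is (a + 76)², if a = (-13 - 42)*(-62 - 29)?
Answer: 25816561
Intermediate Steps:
a = 5005 (a = -55*(-91) = 5005)
(a + 76)² = (5005 + 76)² = 5081² = 25816561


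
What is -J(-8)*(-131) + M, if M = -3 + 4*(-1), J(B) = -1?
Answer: -138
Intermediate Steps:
M = -7 (M = -3 - 4 = -7)
-J(-8)*(-131) + M = -1*(-1)*(-131) - 7 = 1*(-131) - 7 = -131 - 7 = -138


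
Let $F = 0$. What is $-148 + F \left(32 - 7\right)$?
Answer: $-148$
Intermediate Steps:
$-148 + F \left(32 - 7\right) = -148 + 0 \left(32 - 7\right) = -148 + 0 \cdot 25 = -148 + 0 = -148$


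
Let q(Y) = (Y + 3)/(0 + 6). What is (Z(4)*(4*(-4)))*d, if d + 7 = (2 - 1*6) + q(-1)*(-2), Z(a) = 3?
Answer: 560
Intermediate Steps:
q(Y) = 1/2 + Y/6 (q(Y) = (3 + Y)/6 = (3 + Y)*(1/6) = 1/2 + Y/6)
d = -35/3 (d = -7 + ((2 - 1*6) + (1/2 + (1/6)*(-1))*(-2)) = -7 + ((2 - 6) + (1/2 - 1/6)*(-2)) = -7 + (-4 + (1/3)*(-2)) = -7 + (-4 - 2/3) = -7 - 14/3 = -35/3 ≈ -11.667)
(Z(4)*(4*(-4)))*d = (3*(4*(-4)))*(-35/3) = (3*(-16))*(-35/3) = -48*(-35/3) = 560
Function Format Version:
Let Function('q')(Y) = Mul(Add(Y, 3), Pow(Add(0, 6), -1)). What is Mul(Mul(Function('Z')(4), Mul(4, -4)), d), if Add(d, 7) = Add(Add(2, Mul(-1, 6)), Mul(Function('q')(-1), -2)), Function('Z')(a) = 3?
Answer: 560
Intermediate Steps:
Function('q')(Y) = Add(Rational(1, 2), Mul(Rational(1, 6), Y)) (Function('q')(Y) = Mul(Add(3, Y), Pow(6, -1)) = Mul(Add(3, Y), Rational(1, 6)) = Add(Rational(1, 2), Mul(Rational(1, 6), Y)))
d = Rational(-35, 3) (d = Add(-7, Add(Add(2, Mul(-1, 6)), Mul(Add(Rational(1, 2), Mul(Rational(1, 6), -1)), -2))) = Add(-7, Add(Add(2, -6), Mul(Add(Rational(1, 2), Rational(-1, 6)), -2))) = Add(-7, Add(-4, Mul(Rational(1, 3), -2))) = Add(-7, Add(-4, Rational(-2, 3))) = Add(-7, Rational(-14, 3)) = Rational(-35, 3) ≈ -11.667)
Mul(Mul(Function('Z')(4), Mul(4, -4)), d) = Mul(Mul(3, Mul(4, -4)), Rational(-35, 3)) = Mul(Mul(3, -16), Rational(-35, 3)) = Mul(-48, Rational(-35, 3)) = 560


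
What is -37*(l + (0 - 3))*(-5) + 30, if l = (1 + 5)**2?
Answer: 6135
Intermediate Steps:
l = 36 (l = 6**2 = 36)
-37*(l + (0 - 3))*(-5) + 30 = -37*(36 + (0 - 3))*(-5) + 30 = -37*(36 - 3)*(-5) + 30 = -1221*(-5) + 30 = -37*(-165) + 30 = 6105 + 30 = 6135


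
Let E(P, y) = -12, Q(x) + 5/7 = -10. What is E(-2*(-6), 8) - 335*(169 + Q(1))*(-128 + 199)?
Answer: -26353864/7 ≈ -3.7648e+6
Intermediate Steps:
Q(x) = -75/7 (Q(x) = -5/7 - 10 = -75/7)
E(-2*(-6), 8) - 335*(169 + Q(1))*(-128 + 199) = -12 - 335*(169 - 75/7)*(-128 + 199) = -12 - 371180*71/7 = -12 - 335*78668/7 = -12 - 26353780/7 = -26353864/7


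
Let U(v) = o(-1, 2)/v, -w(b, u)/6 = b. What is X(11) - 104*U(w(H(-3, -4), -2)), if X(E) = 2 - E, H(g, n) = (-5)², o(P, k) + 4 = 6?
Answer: -571/75 ≈ -7.6133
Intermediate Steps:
o(P, k) = 2 (o(P, k) = -4 + 6 = 2)
H(g, n) = 25
w(b, u) = -6*b
U(v) = 2/v
X(11) - 104*U(w(H(-3, -4), -2)) = (2 - 1*11) - 208/((-6*25)) = (2 - 11) - 208/(-150) = -9 - 208*(-1)/150 = -9 - 104*(-1/75) = -9 + 104/75 = -571/75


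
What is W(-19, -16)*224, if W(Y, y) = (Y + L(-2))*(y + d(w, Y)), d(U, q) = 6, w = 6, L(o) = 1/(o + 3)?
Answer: 40320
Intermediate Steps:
L(o) = 1/(3 + o)
W(Y, y) = (1 + Y)*(6 + y) (W(Y, y) = (Y + 1/(3 - 2))*(y + 6) = (Y + 1/1)*(6 + y) = (Y + 1)*(6 + y) = (1 + Y)*(6 + y))
W(-19, -16)*224 = (6 - 16 + 6*(-19) - 19*(-16))*224 = (6 - 16 - 114 + 304)*224 = 180*224 = 40320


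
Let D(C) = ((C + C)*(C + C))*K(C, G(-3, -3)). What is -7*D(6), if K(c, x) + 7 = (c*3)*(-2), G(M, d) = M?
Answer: 43344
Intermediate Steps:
K(c, x) = -7 - 6*c (K(c, x) = -7 + (c*3)*(-2) = -7 + (3*c)*(-2) = -7 - 6*c)
D(C) = 4*C**2*(-7 - 6*C) (D(C) = ((C + C)*(C + C))*(-7 - 6*C) = ((2*C)*(2*C))*(-7 - 6*C) = (4*C**2)*(-7 - 6*C) = 4*C**2*(-7 - 6*C))
-7*D(6) = -7*6**2*(-28 - 24*6) = -252*(-28 - 144) = -252*(-172) = -7*(-6192) = 43344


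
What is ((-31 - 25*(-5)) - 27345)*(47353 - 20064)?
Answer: -743652539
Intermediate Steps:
((-31 - 25*(-5)) - 27345)*(47353 - 20064) = ((-31 + 125) - 27345)*27289 = (94 - 27345)*27289 = -27251*27289 = -743652539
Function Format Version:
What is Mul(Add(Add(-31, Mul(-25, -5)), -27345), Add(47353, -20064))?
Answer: -743652539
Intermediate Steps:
Mul(Add(Add(-31, Mul(-25, -5)), -27345), Add(47353, -20064)) = Mul(Add(Add(-31, 125), -27345), 27289) = Mul(Add(94, -27345), 27289) = Mul(-27251, 27289) = -743652539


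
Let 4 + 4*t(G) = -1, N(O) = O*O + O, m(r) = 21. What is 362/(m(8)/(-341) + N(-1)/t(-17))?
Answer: -123442/21 ≈ -5878.2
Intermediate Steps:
N(O) = O + O**2 (N(O) = O**2 + O = O + O**2)
t(G) = -5/4 (t(G) = -1 + (1/4)*(-1) = -1 - 1/4 = -5/4)
362/(m(8)/(-341) + N(-1)/t(-17)) = 362/(21/(-341) + (-(1 - 1))/(-5/4)) = 362/(21*(-1/341) - 1*0*(-4/5)) = 362/(-21/341 + 0*(-4/5)) = 362/(-21/341 + 0) = 362/(-21/341) = 362*(-341/21) = -123442/21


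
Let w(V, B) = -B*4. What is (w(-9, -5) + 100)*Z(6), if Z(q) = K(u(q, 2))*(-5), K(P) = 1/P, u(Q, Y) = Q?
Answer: -100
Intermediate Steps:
w(V, B) = -4*B
Z(q) = -5/q
(w(-9, -5) + 100)*Z(6) = (-4*(-5) + 100)*(-5/6) = (20 + 100)*(-5*⅙) = 120*(-⅚) = -100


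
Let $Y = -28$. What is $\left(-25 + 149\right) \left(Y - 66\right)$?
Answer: $-11656$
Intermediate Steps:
$\left(-25 + 149\right) \left(Y - 66\right) = \left(-25 + 149\right) \left(-28 - 66\right) = 124 \left(-94\right) = -11656$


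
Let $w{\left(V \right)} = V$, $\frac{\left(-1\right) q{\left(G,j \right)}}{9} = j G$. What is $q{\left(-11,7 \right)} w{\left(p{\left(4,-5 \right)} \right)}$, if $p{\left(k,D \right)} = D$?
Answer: $-3465$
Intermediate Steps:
$q{\left(G,j \right)} = - 9 G j$ ($q{\left(G,j \right)} = - 9 j G = - 9 G j$)
$q{\left(-11,7 \right)} w{\left(p{\left(4,-5 \right)} \right)} = \left(-9\right) \left(-11\right) 7 \left(-5\right) = 693 \left(-5\right) = -3465$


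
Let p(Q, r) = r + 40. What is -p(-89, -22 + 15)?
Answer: -33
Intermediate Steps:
p(Q, r) = 40 + r
-p(-89, -22 + 15) = -(40 + (-22 + 15)) = -(40 - 7) = -1*33 = -33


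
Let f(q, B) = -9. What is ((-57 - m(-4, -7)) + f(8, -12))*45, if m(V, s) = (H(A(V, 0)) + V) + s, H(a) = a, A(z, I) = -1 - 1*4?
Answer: -2250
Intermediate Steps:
A(z, I) = -5 (A(z, I) = -1 - 4 = -5)
m(V, s) = -5 + V + s (m(V, s) = (-5 + V) + s = -5 + V + s)
((-57 - m(-4, -7)) + f(8, -12))*45 = ((-57 - (-5 - 4 - 7)) - 9)*45 = ((-57 - 1*(-16)) - 9)*45 = ((-57 + 16) - 9)*45 = (-41 - 9)*45 = -50*45 = -2250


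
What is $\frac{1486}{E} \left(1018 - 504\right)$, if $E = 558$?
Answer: $\frac{381902}{279} \approx 1368.8$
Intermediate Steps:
$\frac{1486}{E} \left(1018 - 504\right) = \frac{1486}{558} \left(1018 - 504\right) = 1486 \cdot \frac{1}{558} \cdot 514 = \frac{743}{279} \cdot 514 = \frac{381902}{279}$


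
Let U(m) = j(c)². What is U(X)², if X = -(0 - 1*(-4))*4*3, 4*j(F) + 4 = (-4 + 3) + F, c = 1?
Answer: 1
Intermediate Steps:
j(F) = -5/4 + F/4 (j(F) = -1 + ((-4 + 3) + F)/4 = -1 + (-1 + F)/4 = -1 + (-¼ + F/4) = -5/4 + F/4)
X = -48 (X = -(0 + 4)*4*3 = -4*4*3 = -1*16*3 = -16*3 = -48)
U(m) = 1 (U(m) = (-5/4 + (¼)*1)² = (-5/4 + ¼)² = (-1)² = 1)
U(X)² = 1² = 1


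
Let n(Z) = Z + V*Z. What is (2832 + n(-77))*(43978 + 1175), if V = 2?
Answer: 117442953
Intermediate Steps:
n(Z) = 3*Z (n(Z) = Z + 2*Z = 3*Z)
(2832 + n(-77))*(43978 + 1175) = (2832 + 3*(-77))*(43978 + 1175) = (2832 - 231)*45153 = 2601*45153 = 117442953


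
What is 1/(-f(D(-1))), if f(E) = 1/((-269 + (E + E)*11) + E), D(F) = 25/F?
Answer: 844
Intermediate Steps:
f(E) = 1/(-269 + 23*E) (f(E) = 1/((-269 + (2*E)*11) + E) = 1/((-269 + 22*E) + E) = 1/(-269 + 23*E))
1/(-f(D(-1))) = 1/(-1/(-269 + 23*(25/(-1)))) = 1/(-1/(-269 + 23*(25*(-1)))) = 1/(-1/(-269 + 23*(-25))) = 1/(-1/(-269 - 575)) = 1/(-1/(-844)) = 1/(-1*(-1/844)) = 1/(1/844) = 844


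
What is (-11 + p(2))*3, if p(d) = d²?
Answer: -21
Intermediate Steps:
(-11 + p(2))*3 = (-11 + 2²)*3 = (-11 + 4)*3 = -7*3 = -21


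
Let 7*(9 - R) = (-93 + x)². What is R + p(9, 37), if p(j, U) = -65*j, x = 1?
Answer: -12496/7 ≈ -1785.1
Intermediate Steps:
R = -8401/7 (R = 9 - (-93 + 1)²/7 = 9 - ⅐*(-92)² = 9 - ⅐*8464 = 9 - 8464/7 = -8401/7 ≈ -1200.1)
R + p(9, 37) = -8401/7 - 65*9 = -8401/7 - 585 = -12496/7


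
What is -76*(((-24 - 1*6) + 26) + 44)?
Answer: -3040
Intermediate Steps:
-76*(((-24 - 1*6) + 26) + 44) = -76*(((-24 - 6) + 26) + 44) = -76*((-30 + 26) + 44) = -76*(-4 + 44) = -76*40 = -3040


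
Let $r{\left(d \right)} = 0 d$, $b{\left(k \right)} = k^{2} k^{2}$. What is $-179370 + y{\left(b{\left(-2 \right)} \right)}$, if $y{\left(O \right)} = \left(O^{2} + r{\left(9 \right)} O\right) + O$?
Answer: $-179098$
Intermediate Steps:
$b{\left(k \right)} = k^{4}$
$r{\left(d \right)} = 0$
$y{\left(O \right)} = O + O^{2}$ ($y{\left(O \right)} = \left(O^{2} + 0 O\right) + O = \left(O^{2} + 0\right) + O = O^{2} + O = O + O^{2}$)
$-179370 + y{\left(b{\left(-2 \right)} \right)} = -179370 + \left(-2\right)^{4} \left(1 + \left(-2\right)^{4}\right) = -179370 + 16 \left(1 + 16\right) = -179370 + 16 \cdot 17 = -179370 + 272 = -179098$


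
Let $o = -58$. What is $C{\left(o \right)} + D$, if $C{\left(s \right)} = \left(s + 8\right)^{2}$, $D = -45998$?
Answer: $-43498$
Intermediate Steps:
$C{\left(s \right)} = \left(8 + s\right)^{2}$
$C{\left(o \right)} + D = \left(8 - 58\right)^{2} - 45998 = \left(-50\right)^{2} - 45998 = 2500 - 45998 = -43498$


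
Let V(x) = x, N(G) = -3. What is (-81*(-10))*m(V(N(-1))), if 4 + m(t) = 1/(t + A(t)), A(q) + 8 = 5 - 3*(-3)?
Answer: -2970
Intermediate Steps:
A(q) = 6 (A(q) = -8 + (5 - 3*(-3)) = -8 + (5 + 9) = -8 + 14 = 6)
m(t) = -4 + 1/(6 + t) (m(t) = -4 + 1/(t + 6) = -4 + 1/(6 + t))
(-81*(-10))*m(V(N(-1))) = (-81*(-10))*((-23 - 4*(-3))/(6 - 3)) = 810*((-23 + 12)/3) = 810*((1/3)*(-11)) = 810*(-11/3) = -2970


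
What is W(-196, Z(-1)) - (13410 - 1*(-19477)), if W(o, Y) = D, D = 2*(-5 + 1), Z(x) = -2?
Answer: -32895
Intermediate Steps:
D = -8 (D = 2*(-4) = -8)
W(o, Y) = -8
W(-196, Z(-1)) - (13410 - 1*(-19477)) = -8 - (13410 - 1*(-19477)) = -8 - (13410 + 19477) = -8 - 1*32887 = -8 - 32887 = -32895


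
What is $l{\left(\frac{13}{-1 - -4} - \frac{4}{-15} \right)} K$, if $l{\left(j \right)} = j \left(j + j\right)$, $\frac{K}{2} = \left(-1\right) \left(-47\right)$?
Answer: $\frac{99452}{25} \approx 3978.1$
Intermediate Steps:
$K = 94$ ($K = 2 \left(\left(-1\right) \left(-47\right)\right) = 2 \cdot 47 = 94$)
$l{\left(j \right)} = 2 j^{2}$ ($l{\left(j \right)} = j 2 j = 2 j^{2}$)
$l{\left(\frac{13}{-1 - -4} - \frac{4}{-15} \right)} K = 2 \left(\frac{13}{-1 - -4} - \frac{4}{-15}\right)^{2} \cdot 94 = 2 \left(\frac{13}{-1 + 4} - - \frac{4}{15}\right)^{2} \cdot 94 = 2 \left(\frac{13}{3} + \frac{4}{15}\right)^{2} \cdot 94 = 2 \left(\frac{23}{5}\right)^{2} \cdot 94 = 2 \cdot \frac{529}{25} \cdot 94 = \frac{1058}{25} \cdot 94 = \frac{99452}{25}$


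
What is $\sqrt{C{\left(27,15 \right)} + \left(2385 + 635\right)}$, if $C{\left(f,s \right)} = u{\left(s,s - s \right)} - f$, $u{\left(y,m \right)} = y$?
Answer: $8 \sqrt{47} \approx 54.845$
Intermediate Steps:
$C{\left(f,s \right)} = s - f$
$\sqrt{C{\left(27,15 \right)} + \left(2385 + 635\right)} = \sqrt{\left(15 - 27\right) + \left(2385 + 635\right)} = \sqrt{\left(15 - 27\right) + 3020} = \sqrt{-12 + 3020} = \sqrt{3008} = 8 \sqrt{47}$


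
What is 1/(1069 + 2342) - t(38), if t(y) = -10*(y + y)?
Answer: 2592361/3411 ≈ 760.00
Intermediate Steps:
t(y) = -20*y
1/(1069 + 2342) - t(38) = 1/(1069 + 2342) - (-20)*38 = 1/3411 - 1*(-760) = 1/3411 + 760 = 2592361/3411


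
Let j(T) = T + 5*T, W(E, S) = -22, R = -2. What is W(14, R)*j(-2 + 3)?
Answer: -132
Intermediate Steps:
j(T) = 6*T
W(14, R)*j(-2 + 3) = -132*(-2 + 3) = -132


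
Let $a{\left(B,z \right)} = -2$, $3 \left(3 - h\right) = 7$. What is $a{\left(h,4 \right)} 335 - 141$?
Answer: $-811$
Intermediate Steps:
$h = \frac{2}{3}$ ($h = 3 - \frac{7}{3} = \frac{2}{3} \approx 0.66667$)
$a{\left(h,4 \right)} 335 - 141 = \left(-2\right) 335 - 141 = -670 - 141 = -811$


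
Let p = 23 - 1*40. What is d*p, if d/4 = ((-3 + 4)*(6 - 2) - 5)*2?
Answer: 136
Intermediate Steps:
p = -17 (p = 23 - 40 = -17)
d = -8 (d = 4*(((-3 + 4)*(6 - 2) - 5)*2) = 4*((1*4 - 5)*2) = 4*((4 - 5)*2) = 4*(-1*2) = 4*(-2) = -8)
d*p = -8*(-17) = 136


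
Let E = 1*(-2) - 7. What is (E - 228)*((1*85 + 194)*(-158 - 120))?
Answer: 18382194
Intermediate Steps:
E = -9 (E = -2 - 7 = -9)
(E - 228)*((1*85 + 194)*(-158 - 120)) = (-9 - 228)*((1*85 + 194)*(-158 - 120)) = -237*(85 + 194)*(-278) = -66123*(-278) = -237*(-77562) = 18382194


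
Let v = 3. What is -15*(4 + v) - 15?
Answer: -120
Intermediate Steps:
-15*(4 + v) - 15 = -15*(4 + 3) - 15 = -15*7 - 15 = -105 - 15 = -120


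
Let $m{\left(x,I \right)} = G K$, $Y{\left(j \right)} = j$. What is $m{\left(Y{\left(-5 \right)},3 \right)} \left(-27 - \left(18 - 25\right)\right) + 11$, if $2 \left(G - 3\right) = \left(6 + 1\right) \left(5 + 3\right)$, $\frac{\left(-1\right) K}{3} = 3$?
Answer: $5591$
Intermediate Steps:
$K = -9$ ($K = \left(-3\right) 3 = -9$)
$G = 31$ ($G = 3 + \frac{\left(6 + 1\right) \left(5 + 3\right)}{2} = 3 + \frac{7 \cdot 8}{2} = 3 + \frac{1}{2} \cdot 56 = 3 + 28 = 31$)
$m{\left(x,I \right)} = -279$ ($m{\left(x,I \right)} = 31 \left(-9\right) = -279$)
$m{\left(Y{\left(-5 \right)},3 \right)} \left(-27 - \left(18 - 25\right)\right) + 11 = - 279 \left(-27 - \left(18 - 25\right)\right) + 11 = - 279 \left(-27 - -7\right) + 11 = - 279 \left(-27 + 7\right) + 11 = \left(-279\right) \left(-20\right) + 11 = 5580 + 11 = 5591$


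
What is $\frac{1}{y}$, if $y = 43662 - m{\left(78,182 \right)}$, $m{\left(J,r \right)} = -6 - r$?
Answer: $\frac{1}{43850} \approx 2.2805 \cdot 10^{-5}$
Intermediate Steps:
$y = 43850$ ($y = 43662 - \left(-6 - 182\right) = 43662 - -188 = 43662 + 188 = 43850$)
$\frac{1}{y} = \frac{1}{43850}$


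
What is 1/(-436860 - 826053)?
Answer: -1/1262913 ≈ -7.9182e-7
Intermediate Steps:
1/(-436860 - 826053) = 1/(-1262913) = -1/1262913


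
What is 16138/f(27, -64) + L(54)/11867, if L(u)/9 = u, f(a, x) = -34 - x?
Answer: 95762113/178005 ≈ 537.97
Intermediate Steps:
L(u) = 9*u
16138/f(27, -64) + L(54)/11867 = 16138/(-34 - 1*(-64)) + (9*54)/11867 = 16138/(-34 + 64) + 486*(1/11867) = 16138/30 + 486/11867 = 16138*(1/30) + 486/11867 = 8069/15 + 486/11867 = 95762113/178005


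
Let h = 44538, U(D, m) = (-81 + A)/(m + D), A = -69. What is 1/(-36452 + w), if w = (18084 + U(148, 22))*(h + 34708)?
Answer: 17/24360630914 ≈ 6.9785e-10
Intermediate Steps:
U(D, m) = -150/(D + m) (U(D, m) = (-81 - 69)/(m + D) = -150/(D + m))
w = 24361250598/17 (w = (18084 - 150/(148 + 22))*(44538 + 34708) = (18084 - 150/170)*79246 = (18084 - 150*1/170)*79246 = (18084 - 15/17)*79246 = (307413/17)*79246 = 24361250598/17 ≈ 1.4330e+9)
1/(-36452 + w) = 1/(-36452 + 24361250598/17) = 1/(24360630914/17) = 17/24360630914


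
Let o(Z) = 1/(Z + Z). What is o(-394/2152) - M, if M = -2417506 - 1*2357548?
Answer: 940685100/197 ≈ 4.7750e+6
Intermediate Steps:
M = -4775054 (M = -2417506 - 2357548 = -4775054)
o(Z) = 1/(2*Z)
o(-394/2152) - M = 1/(2*((-394/2152))) - 1*(-4775054) = 1/(2*((-394*1/2152))) + 4775054 = 1/(2*(-197/1076)) + 4775054 = (½)*(-1076/197) + 4775054 = -538/197 + 4775054 = 940685100/197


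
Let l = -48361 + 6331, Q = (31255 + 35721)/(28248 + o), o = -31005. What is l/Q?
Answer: 57938355/33488 ≈ 1730.1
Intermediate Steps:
Q = -66976/2757 (Q = (31255 + 35721)/(28248 - 31005) = 66976/(-2757) = 66976*(-1/2757) = -66976/2757 ≈ -24.293)
l = -42030
l/Q = -42030/(-66976/2757) = -42030*(-2757/66976) = 57938355/33488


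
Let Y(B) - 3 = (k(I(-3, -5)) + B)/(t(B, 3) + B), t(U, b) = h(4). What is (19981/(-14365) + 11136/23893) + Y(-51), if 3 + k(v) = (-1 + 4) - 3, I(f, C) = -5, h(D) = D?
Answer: 4000685908/1240882955 ≈ 3.2241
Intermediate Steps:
t(U, b) = 4
k(v) = -3 (k(v) = -3 + ((-1 + 4) - 3) = -3 + (3 - 3) = -3 + 0 = -3)
Y(B) = 3 + (-3 + B)/(4 + B)
(19981/(-14365) + 11136/23893) + Y(-51) = (19981/(-14365) + 11136/23893) + (9 + 4*(-51))/(4 - 51) = (19981*(-1/14365) + 11136*(1/23893)) + (9 - 204)/(-47) = (-1537/1105 + 11136/23893) - 1/47*(-195) = -24418261/26401765 + 195/47 = 4000685908/1240882955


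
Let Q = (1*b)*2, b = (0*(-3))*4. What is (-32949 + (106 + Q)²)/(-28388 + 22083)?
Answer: 21713/6305 ≈ 3.4438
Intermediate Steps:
b = 0 (b = 0*4 = 0)
Q = 0 (Q = (1*0)*2 = 0*2 = 0)
(-32949 + (106 + Q)²)/(-28388 + 22083) = (-32949 + (106 + 0)²)/(-28388 + 22083) = (-32949 + 106²)/(-6305) = (-32949 + 11236)*(-1/6305) = -21713*(-1/6305) = 21713/6305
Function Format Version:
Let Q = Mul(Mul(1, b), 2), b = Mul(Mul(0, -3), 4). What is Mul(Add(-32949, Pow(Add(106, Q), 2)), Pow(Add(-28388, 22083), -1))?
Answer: Rational(21713, 6305) ≈ 3.4438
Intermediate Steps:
b = 0 (b = Mul(0, 4) = 0)
Q = 0 (Q = Mul(Mul(1, 0), 2) = Mul(0, 2) = 0)
Mul(Add(-32949, Pow(Add(106, Q), 2)), Pow(Add(-28388, 22083), -1)) = Mul(Add(-32949, Pow(Add(106, 0), 2)), Pow(Add(-28388, 22083), -1)) = Mul(Add(-32949, Pow(106, 2)), Pow(-6305, -1)) = Mul(Add(-32949, 11236), Rational(-1, 6305)) = Mul(-21713, Rational(-1, 6305)) = Rational(21713, 6305)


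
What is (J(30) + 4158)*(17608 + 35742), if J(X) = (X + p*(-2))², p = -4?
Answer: 298866700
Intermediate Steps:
J(X) = (8 + X)² (J(X) = (X - 4*(-2))² = (X + 8)² = (8 + X)²)
(J(30) + 4158)*(17608 + 35742) = ((8 + 30)² + 4158)*(17608 + 35742) = (38² + 4158)*53350 = (1444 + 4158)*53350 = 5602*53350 = 298866700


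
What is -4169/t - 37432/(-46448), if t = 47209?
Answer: 196685697/274095454 ≈ 0.71758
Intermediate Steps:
-4169/t - 37432/(-46448) = -4169/47209 - 37432/(-46448) = -4169*1/47209 - 37432*(-1/46448) = -4169/47209 + 4679/5806 = 196685697/274095454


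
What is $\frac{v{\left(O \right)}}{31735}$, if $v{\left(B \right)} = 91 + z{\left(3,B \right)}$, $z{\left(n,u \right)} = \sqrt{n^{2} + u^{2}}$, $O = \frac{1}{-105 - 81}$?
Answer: $\frac{91}{31735} + \frac{\sqrt{311365}}{5902710} \approx 0.002962$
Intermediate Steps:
$O = - \frac{1}{186}$ ($O = \frac{1}{-186} = - \frac{1}{186} \approx -0.0053763$)
$v{\left(B \right)} = 91 + \sqrt{9 + B^{2}}$ ($v{\left(B \right)} = 91 + \sqrt{3^{2} + B^{2}} = 91 + \sqrt{9 + B^{2}}$)
$\frac{v{\left(O \right)}}{31735} = \frac{91 + \sqrt{9 + \left(- \frac{1}{186}\right)^{2}}}{31735} = \left(91 + \sqrt{9 + \frac{1}{34596}}\right) \frac{1}{31735} = \left(91 + \sqrt{\frac{311365}{34596}}\right) \frac{1}{31735} = \left(91 + \frac{\sqrt{311365}}{186}\right) \frac{1}{31735} = \frac{91}{31735} + \frac{\sqrt{311365}}{5902710}$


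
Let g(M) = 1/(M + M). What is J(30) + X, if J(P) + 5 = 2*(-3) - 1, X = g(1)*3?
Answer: -21/2 ≈ -10.500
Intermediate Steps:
g(M) = 1/(2*M)
X = 3/2 (X = ((1/2)/1)*3 = ((1/2)*1)*3 = (1/2)*3 = 3/2 ≈ 1.5000)
J(P) = -12 (J(P) = -5 + (2*(-3) - 1) = -5 + (-6 - 1) = -5 - 7 = -12)
J(30) + X = -12 + 3/2 = -21/2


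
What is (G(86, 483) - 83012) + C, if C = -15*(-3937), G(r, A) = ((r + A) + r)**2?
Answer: 405068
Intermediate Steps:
G(r, A) = (A + 2*r)**2 (G(r, A) = ((A + r) + r)**2 = (A + 2*r)**2)
C = 59055
(G(86, 483) - 83012) + C = ((483 + 2*86)**2 - 83012) + 59055 = ((483 + 172)**2 - 83012) + 59055 = (655**2 - 83012) + 59055 = (429025 - 83012) + 59055 = 346013 + 59055 = 405068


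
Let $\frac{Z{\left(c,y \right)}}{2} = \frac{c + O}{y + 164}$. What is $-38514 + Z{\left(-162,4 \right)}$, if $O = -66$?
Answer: $- \frac{269617}{7} \approx -38517.0$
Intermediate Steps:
$Z{\left(c,y \right)} = \frac{2 \left(-66 + c\right)}{164 + y}$ ($Z{\left(c,y \right)} = 2 \frac{c - 66}{y + 164} = 2 \frac{-66 + c}{164 + y} = \frac{2 \left(-66 + c\right)}{164 + y}$)
$-38514 + Z{\left(-162,4 \right)} = -38514 + \frac{2 \left(-66 - 162\right)}{164 + 4} = -38514 + 2 \cdot \frac{1}{168} \left(-228\right) = -38514 - \frac{19}{7} = - \frac{269617}{7}$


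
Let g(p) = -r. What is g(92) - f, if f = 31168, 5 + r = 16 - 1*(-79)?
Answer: -31258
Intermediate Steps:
r = 90 (r = -5 + (16 - 1*(-79)) = -5 + (16 + 79) = -5 + 95 = 90)
g(p) = -90 (g(p) = -1*90 = -90)
g(92) - f = -90 - 1*31168 = -90 - 31168 = -31258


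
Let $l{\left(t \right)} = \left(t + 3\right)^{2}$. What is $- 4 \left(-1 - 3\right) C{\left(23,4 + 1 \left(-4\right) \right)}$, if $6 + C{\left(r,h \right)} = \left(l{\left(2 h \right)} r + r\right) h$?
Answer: $-96$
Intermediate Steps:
$l{\left(t \right)} = \left(3 + t\right)^{2}$
$C{\left(r,h \right)} = -6 + h \left(r + r \left(3 + 2 h\right)^{2}\right)$ ($C{\left(r,h \right)} = -6 + \left(\left(3 + 2 h\right)^{2} r + r\right) h = -6 + \left(r \left(3 + 2 h\right)^{2} + r\right) h = -6 + \left(r + r \left(3 + 2 h\right)^{2}\right) h = -6 + h \left(r + r \left(3 + 2 h\right)^{2}\right)$)
$- 4 \left(-1 - 3\right) C{\left(23,4 + 1 \left(-4\right) \right)} = - 4 \left(-1 - 3\right) \left(-6 + \left(4 + 1 \left(-4\right)\right) 23 + \left(4 + 1 \left(-4\right)\right) 23 \left(3 + 2 \left(4 + 1 \left(-4\right)\right)\right)^{2}\right) = \left(-4\right) \left(-4\right) \left(-6 + \left(4 - 4\right) 23 + \left(4 - 4\right) 23 \left(3 + 2 \left(4 - 4\right)\right)^{2}\right) = 16 \left(-6 + 0 \cdot 23 + 0 \cdot 23 \left(3 + 2 \cdot 0\right)^{2}\right) = 16 \left(-6 + 0 + 0 \cdot 23 \left(3 + 0\right)^{2}\right) = 16 \left(-6 + 0 + 0 \cdot 23 \cdot 3^{2}\right) = 16 \left(-6 + 0 + 0 \cdot 23 \cdot 9\right) = 16 \left(-6 + 0 + 0\right) = 16 \left(-6\right) = -96$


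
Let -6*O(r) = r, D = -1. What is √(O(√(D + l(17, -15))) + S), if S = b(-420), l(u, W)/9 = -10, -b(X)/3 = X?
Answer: √(45360 - 6*I*√91)/6 ≈ 35.496 - 0.022395*I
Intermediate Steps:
b(X) = -3*X
l(u, W) = -90 (l(u, W) = 9*(-10) = -90)
O(r) = -r/6
S = 1260 (S = -3*(-420) = 1260)
√(O(√(D + l(17, -15))) + S) = √(-√(-1 - 90)/6 + 1260) = √(-I*√91/6 + 1260) = √(1260 - I*√91/6)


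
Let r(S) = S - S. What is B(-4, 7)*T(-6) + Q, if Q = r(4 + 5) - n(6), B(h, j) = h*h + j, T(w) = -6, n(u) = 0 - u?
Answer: -132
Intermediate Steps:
r(S) = 0
n(u) = -u
B(h, j) = j + h**2 (B(h, j) = h**2 + j = j + h**2)
Q = 6 (Q = 0 - (-1)*6 = 0 - 1*(-6) = 0 + 6 = 6)
B(-4, 7)*T(-6) + Q = (7 + (-4)**2)*(-6) + 6 = (7 + 16)*(-6) + 6 = 23*(-6) + 6 = -138 + 6 = -132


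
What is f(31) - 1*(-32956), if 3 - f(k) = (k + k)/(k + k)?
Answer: 32958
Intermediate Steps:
f(k) = 2 (f(k) = 3 - (k + k)/(k + k) = 3 - 2*k/(2*k) = 3 - 2*k*1/(2*k) = 3 - 1*1 = 3 - 1 = 2)
f(31) - 1*(-32956) = 2 - 1*(-32956) = 2 + 32956 = 32958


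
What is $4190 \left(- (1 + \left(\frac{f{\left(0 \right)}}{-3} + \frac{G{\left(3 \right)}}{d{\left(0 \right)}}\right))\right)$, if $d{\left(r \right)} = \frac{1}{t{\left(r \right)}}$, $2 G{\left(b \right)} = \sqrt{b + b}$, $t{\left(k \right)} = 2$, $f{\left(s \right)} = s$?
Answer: $-4190 - 4190 \sqrt{6} \approx -14453.0$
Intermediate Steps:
$G{\left(b \right)} = \frac{\sqrt{2} \sqrt{b}}{2}$ ($G{\left(b \right)} = \frac{\sqrt{b + b}}{2} = \frac{\sqrt{2 b}}{2} = \frac{\sqrt{2} \sqrt{b}}{2}$)
$d{\left(r \right)} = \frac{1}{2}$
$4190 \left(- (1 + \left(\frac{f{\left(0 \right)}}{-3} + \frac{G{\left(3 \right)}}{d{\left(0 \right)}}\right))\right) = 4190 \left(- (1 + \left(\frac{0}{-3} + \frac{\sqrt{2} \sqrt{3}}{2} \frac{1}{\frac{1}{2}}\right))\right) = 4190 \left(- (1 + \left(0 \left(- \frac{1}{3}\right) + \frac{\sqrt{6}}{2} \cdot 2\right))\right) = 4190 \left(- (1 + \left(0 + \sqrt{6}\right))\right) = 4190 \left(- (1 + \sqrt{6})\right) = 4190 \left(-1 - \sqrt{6}\right) = -4190 - 4190 \sqrt{6}$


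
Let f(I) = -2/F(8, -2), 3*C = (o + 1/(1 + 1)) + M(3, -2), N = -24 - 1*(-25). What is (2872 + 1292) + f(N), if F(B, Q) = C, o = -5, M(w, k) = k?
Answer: 54144/13 ≈ 4164.9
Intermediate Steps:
N = 1 (N = -24 + 25 = 1)
C = -13/6 (C = ((-5 + 1/(1 + 1)) - 2)/3 = ((-5 + 1/2) - 2)/3 = (-9/2 - 2)/3 = (1/3)*(-13/2) = -13/6 ≈ -2.1667)
F(B, Q) = -13/6
f(I) = 12/13 (f(I) = -2/(-13/6) = -2*(-6/13) = 12/13)
(2872 + 1292) + f(N) = (2872 + 1292) + 12/13 = 4164 + 12/13 = 54144/13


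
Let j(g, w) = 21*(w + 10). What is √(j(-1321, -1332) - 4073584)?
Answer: I*√4101346 ≈ 2025.2*I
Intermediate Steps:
j(g, w) = 210 + 21*w (j(g, w) = 21*(10 + w) = 210 + 21*w)
√(j(-1321, -1332) - 4073584) = √((210 + 21*(-1332)) - 4073584) = √((210 - 27972) - 4073584) = √(-27762 - 4073584) = √(-4101346) = I*√4101346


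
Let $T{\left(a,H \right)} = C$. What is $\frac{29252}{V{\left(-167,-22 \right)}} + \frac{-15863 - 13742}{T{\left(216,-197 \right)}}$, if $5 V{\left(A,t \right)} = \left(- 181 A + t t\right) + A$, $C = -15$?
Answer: $\frac{45322451}{22908} \approx 1978.5$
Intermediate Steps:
$T{\left(a,H \right)} = -15$
$V{\left(A,t \right)} = - 36 A + \frac{t^{2}}{5}$ ($V{\left(A,t \right)} = \frac{\left(- 181 A + t t\right) + A}{5} = \frac{\left(- 181 A + t^{2}\right) + A}{5} = \frac{\left(t^{2} - 181 A\right) + A}{5} = \frac{t^{2} - 180 A}{5} = - 36 A + \frac{t^{2}}{5}$)
$\frac{29252}{V{\left(-167,-22 \right)}} + \frac{-15863 - 13742}{T{\left(216,-197 \right)}} = \frac{29252}{\left(-36\right) \left(-167\right) + \frac{\left(-22\right)^{2}}{5}} + \frac{-15863 - 13742}{-15} = \frac{29252}{6012 + \frac{1}{5} \cdot 484} - - \frac{5921}{3} = \frac{29252}{6012 + \frac{484}{5}} + \frac{5921}{3} = \frac{29252}{\frac{30544}{5}} + \frac{5921}{3} = 29252 \cdot \frac{5}{30544} + \frac{5921}{3} = \frac{36565}{7636} + \frac{5921}{3} = \frac{45322451}{22908}$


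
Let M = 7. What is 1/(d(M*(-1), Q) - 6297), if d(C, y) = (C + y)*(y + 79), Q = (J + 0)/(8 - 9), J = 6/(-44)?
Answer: -484/3310639 ≈ -0.00014620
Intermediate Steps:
J = -3/22 (J = 6*(-1/44) = -3/22 ≈ -0.13636)
Q = 3/22 (Q = (-3/22 + 0)/(8 - 9) = -3/22/(-1) = -3/22*(-1) = 3/22 ≈ 0.13636)
d(C, y) = (79 + y)*(C + y) (d(C, y) = (C + y)*(79 + y) = (79 + y)*(C + y))
1/(d(M*(-1), Q) - 6297) = 1/(((3/22)² + 79*(7*(-1)) + 79*(3/22) + (7*(-1))*(3/22)) - 6297) = 1/((9/484 + 79*(-7) + 237/22 - 7*3/22) - 6297) = 1/((9/484 - 553 + 237/22 - 21/22) - 6297) = 1/(-262891/484 - 6297) = 1/(-3310639/484) = -484/3310639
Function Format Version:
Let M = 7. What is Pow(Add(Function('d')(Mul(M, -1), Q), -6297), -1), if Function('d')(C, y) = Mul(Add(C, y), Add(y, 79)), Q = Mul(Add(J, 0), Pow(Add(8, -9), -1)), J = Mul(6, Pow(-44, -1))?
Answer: Rational(-484, 3310639) ≈ -0.00014620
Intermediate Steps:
J = Rational(-3, 22) (J = Mul(6, Rational(-1, 44)) = Rational(-3, 22) ≈ -0.13636)
Q = Rational(3, 22) (Q = Mul(Add(Rational(-3, 22), 0), Pow(Add(8, -9), -1)) = Mul(Rational(-3, 22), Pow(-1, -1)) = Mul(Rational(-3, 22), -1) = Rational(3, 22) ≈ 0.13636)
Function('d')(C, y) = Mul(Add(79, y), Add(C, y)) (Function('d')(C, y) = Mul(Add(C, y), Add(79, y)) = Mul(Add(79, y), Add(C, y)))
Pow(Add(Function('d')(Mul(M, -1), Q), -6297), -1) = Pow(Add(Add(Pow(Rational(3, 22), 2), Mul(79, Mul(7, -1)), Mul(79, Rational(3, 22)), Mul(Mul(7, -1), Rational(3, 22))), -6297), -1) = Pow(Add(Add(Rational(9, 484), Mul(79, -7), Rational(237, 22), Mul(-7, Rational(3, 22))), -6297), -1) = Pow(Add(Add(Rational(9, 484), -553, Rational(237, 22), Rational(-21, 22)), -6297), -1) = Pow(Add(Rational(-262891, 484), -6297), -1) = Pow(Rational(-3310639, 484), -1) = Rational(-484, 3310639)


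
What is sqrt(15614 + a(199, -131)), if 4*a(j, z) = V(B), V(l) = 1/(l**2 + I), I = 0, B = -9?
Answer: sqrt(5058937)/18 ≈ 124.96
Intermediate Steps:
V(l) = l**(-2) (V(l) = 1/(l**2 + 0) = 1/(l**2) = l**(-2))
a(j, z) = 1/324 (a(j, z) = (1/4)/(-9)**2 = (1/4)*(1/81) = 1/324)
sqrt(15614 + a(199, -131)) = sqrt(15614 + 1/324) = sqrt(5058937/324) = sqrt(5058937)/18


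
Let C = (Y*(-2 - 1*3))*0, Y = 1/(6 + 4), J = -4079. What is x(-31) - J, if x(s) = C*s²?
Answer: 4079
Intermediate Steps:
Y = ⅒ (Y = 1/10 = ⅒ ≈ 0.10000)
C = 0 (C = ((-2 - 1*3)/10)*0 = ((-2 - 3)/10)*0 = ((⅒)*(-5))*0 = -½*0 = 0)
x(s) = 0 (x(s) = 0*s² = 0)
x(-31) - J = 0 - 1*(-4079) = 0 + 4079 = 4079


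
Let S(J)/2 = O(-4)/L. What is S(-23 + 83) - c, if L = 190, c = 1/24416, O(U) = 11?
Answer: 268481/2319520 ≈ 0.11575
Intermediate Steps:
c = 1/24416 ≈ 4.0957e-5
S(J) = 11/95 (S(J) = 2*(11/190) = 11/95)
S(-23 + 83) - c = 11/95 - 1*1/24416 = 11/95 - 1/24416 = 268481/2319520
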